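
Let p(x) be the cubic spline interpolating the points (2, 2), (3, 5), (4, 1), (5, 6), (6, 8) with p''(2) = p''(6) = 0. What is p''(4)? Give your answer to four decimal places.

19.7143

With M_i denoting the second derivative at x_i, h_i = 1, 1, 1, 1, and Δ_i = (y_(i+1) − y_i)/h_i = 3, -4, 5, 2:
  1·M_0 + 4·M_1 + 1·M_2 = 6(Δ_1 - Δ_0) = -42
  1·M_1 + 4·M_2 + 1·M_3 = 6(Δ_2 - Δ_1) = 54
  1·M_2 + 4·M_3 + 1·M_4 = 6(Δ_3 - Δ_2) = -18
Natural end conditions: M_0 = M_4 = 0.
Forward elimination and back-substitution give M_0 = 0, M_1 = -108/7, M_2 = 138/7, M_3 = -66/7, M_4 = 0.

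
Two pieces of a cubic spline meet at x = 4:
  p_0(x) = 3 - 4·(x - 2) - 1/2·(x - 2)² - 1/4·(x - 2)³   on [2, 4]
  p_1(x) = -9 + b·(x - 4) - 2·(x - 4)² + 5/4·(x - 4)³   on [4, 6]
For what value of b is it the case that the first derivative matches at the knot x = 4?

p_0'(x) = -4 - 1·(x - 2) - 3/4·(x - 2)², so p_0'(4) = -9. On the right, p_1'(4) = b, so b = -9.

-9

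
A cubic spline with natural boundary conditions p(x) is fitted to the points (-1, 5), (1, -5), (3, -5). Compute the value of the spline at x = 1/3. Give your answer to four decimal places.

-2.5926

Put m_i = p'' at the i-th knot. Here h = (2, 2) and Δ = (-5, 0), so the interior equations h_(i-1)·m_(i-1) + 2(h_(i-1)+h_i)·m_i + h_i·m_(i+1) = 6(Δ_i − Δ_(i-1)) read
  2·m_0 + 8·m_1 + 2·m_2 = 6(Δ_1 - Δ_0) = 30
Natural end conditions: m_0 = m_2 = 0.
Forward elimination and back-substitution give m_0 = 0, m_1 = 15/4, m_2 = 0.
On [-1, 1], p(x) = 5 - 25/4·(x + 1) + 0·(x + 1)² + 5/16·(x + 1)³.
With (x + 1) = 4/3: p(1/3) = -70/27.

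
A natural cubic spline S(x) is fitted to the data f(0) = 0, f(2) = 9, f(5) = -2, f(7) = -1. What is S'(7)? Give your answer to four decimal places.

Put m_i = S'' at the i-th knot. Here h = (2, 3, 2) and Δ = (9/2, -11/3, 1/2), so the interior equations h_(i-1)·m_(i-1) + 2(h_(i-1)+h_i)·m_i + h_i·m_(i+1) = 6(Δ_i − Δ_(i-1)) read
  2·m_0 + 10·m_1 + 3·m_2 = 6(Δ_1 - Δ_0) = -49
  3·m_1 + 10·m_2 + 2·m_3 = 6(Δ_2 - Δ_1) = 25
Natural end conditions: m_0 = m_3 = 0.
Solving the tridiagonal system: m_0 = 0, m_1 = -565/91, m_2 = 397/91, m_3 = 0.
On [5, 7], S'(x) = b_2 + 2c_2·(x - 5) + 3d_2·(x - 5)² with b_2 = Δ_2 - h_2(2m_2 + m_3)/6 = -1315/546, c_2 = m_2/2 = 397/182, d_2 = (m_3 - m_2)/(6h_2) = -397/1092. So S'(7) = 1067/546.

1.9542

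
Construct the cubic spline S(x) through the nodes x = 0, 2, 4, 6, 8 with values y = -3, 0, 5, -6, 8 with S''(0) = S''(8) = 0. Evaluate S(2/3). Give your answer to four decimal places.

-2.6296

Write M_i for S''(x_i). With h_i = 2, 2, 2, 2 and divided differences Δ_i = 3/2, 5/2, -11/2, 7, the continuity of S' gives the tridiagonal system
  2·M_0 + 8·M_1 + 2·M_2 = 6(Δ_1 - Δ_0) = 6
  2·M_1 + 8·M_2 + 2·M_3 = 6(Δ_2 - Δ_1) = -48
  2·M_2 + 8·M_3 + 2·M_4 = 6(Δ_3 - Δ_2) = 75
Natural end conditions: M_0 = M_4 = 0.
Hence M_0 = 0, M_1 = 51/16, M_2 = -39/4, M_3 = 189/16, M_4 = 0.
On [0, 2], S(x) = -3 + 7/16·x + 0·x² + 17/64·x³.
With x = 2/3: S(2/3) = -71/27.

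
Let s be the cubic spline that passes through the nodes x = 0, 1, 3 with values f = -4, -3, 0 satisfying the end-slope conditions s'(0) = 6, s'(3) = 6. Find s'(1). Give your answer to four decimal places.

-1.2500

Put M_i = s'' at the i-th knot. Here h = (1, 2) and Δ = (1, 3/2), so the interior equations h_(i-1)·M_(i-1) + 2(h_(i-1)+h_i)·M_i + h_i·M_(i+1) = 6(Δ_i − Δ_(i-1)) read
  1·M_0 + 6·M_1 + 2·M_2 = 6(Δ_1 - Δ_0) = 3
Clamped end conditions give two more equations: 2h_0·M_0 + h_0·M_1 = 6(Δ_0 - s'(0)) = -30 and h_1·M_1 + 2h_1·M_2 = 6(s'(3) - Δ_1) = 27.
Forward elimination and back-substitution give M_0 = -31/2, M_1 = 1, M_2 = 25/4.
On [1, 3], s'(x) = b_1 + 2c_1·(x - 1) + 3d_1·(x - 1)² with b_1 = Δ_1 - h_1(2M_1 + M_2)/6 = -5/4, c_1 = M_1/2 = 1/2, d_1 = (M_2 - M_1)/(6h_1) = 7/16. So s'(1) = -5/4.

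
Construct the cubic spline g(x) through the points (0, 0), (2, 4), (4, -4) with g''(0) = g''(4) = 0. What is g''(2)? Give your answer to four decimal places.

Put M_i = g'' at the i-th knot. Here h = (2, 2) and Δ = (2, -4), so the interior equations h_(i-1)·M_(i-1) + 2(h_(i-1)+h_i)·M_i + h_i·M_(i+1) = 6(Δ_i − Δ_(i-1)) read
  2·M_0 + 8·M_1 + 2·M_2 = 6(Δ_1 - Δ_0) = -36
Natural end conditions: M_0 = M_2 = 0.
Solving: M_0 = 0, M_1 = -9/2, M_2 = 0.

-4.5000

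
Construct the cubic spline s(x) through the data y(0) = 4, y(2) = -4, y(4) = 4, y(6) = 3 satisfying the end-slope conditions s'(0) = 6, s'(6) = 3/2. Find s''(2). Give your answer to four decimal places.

Put M_i = s'' at the i-th knot. Here h = (2, 2, 2) and Δ = (-4, 4, -1/2), so the interior equations h_(i-1)·M_(i-1) + 2(h_(i-1)+h_i)·M_i + h_i·M_(i+1) = 6(Δ_i − Δ_(i-1)) read
  2·M_0 + 8·M_1 + 2·M_2 = 6(Δ_1 - Δ_0) = 48
  2·M_1 + 8·M_2 + 2·M_3 = 6(Δ_2 - Δ_1) = -27
Clamped end conditions give two more equations: 2h_0·M_0 + h_0·M_1 = 6(Δ_0 - s'(0)) = -60 and h_2·M_2 + 2h_2·M_3 = 6(s'(6) - Δ_2) = 12.
Hence M_0 = -109/5, M_1 = 68/5, M_2 = -43/5, M_3 = 73/10.

13.6000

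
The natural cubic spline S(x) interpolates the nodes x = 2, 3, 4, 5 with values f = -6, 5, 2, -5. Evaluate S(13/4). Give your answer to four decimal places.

5.4188

Let σ_i = S''(x_i). Step sizes h_i = 1, 1, 1; slopes of the chords Δ_i = (y_(i+1) - y_i)/h_i = 11, -3, -7.
  1·σ_0 + 4·σ_1 + 1·σ_2 = 6(Δ_1 - Δ_0) = -84
  1·σ_1 + 4·σ_2 + 1·σ_3 = 6(Δ_2 - Δ_1) = -24
Natural end conditions: σ_0 = σ_3 = 0.
Forward elimination and back-substitution give σ_0 = 0, σ_1 = -104/5, σ_2 = -4/5, σ_3 = 0.
On [3, 4], S(x) = 5 + 61/15·(x - 3) - 52/5·(x - 3)² + 10/3·(x - 3)³.
With (x - 3) = 1/4: S(13/4) = 867/160.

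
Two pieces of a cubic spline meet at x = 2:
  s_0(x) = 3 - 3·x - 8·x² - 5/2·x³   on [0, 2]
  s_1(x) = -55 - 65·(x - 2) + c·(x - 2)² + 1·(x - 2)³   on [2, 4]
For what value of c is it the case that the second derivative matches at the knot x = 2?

s_0''(x) = -16 - 15·x, so s_0''(2) = -46. On the right, s_1''(2) = 2c, so c = -23.

-23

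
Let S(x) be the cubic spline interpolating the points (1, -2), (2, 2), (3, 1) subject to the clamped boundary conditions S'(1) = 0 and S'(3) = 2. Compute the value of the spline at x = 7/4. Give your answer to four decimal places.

Write M_i for S''(x_i). With h_i = 1, 1 and divided differences Δ_i = 4, -1, the continuity of S' gives the tridiagonal system
  1·M_0 + 4·M_1 + 1·M_2 = 6(Δ_1 - Δ_0) = -30
Clamped end conditions give two more equations: 2h_0·M_0 + h_0·M_1 = 6(Δ_0 - S'(1)) = 24 and h_1·M_1 + 2h_1·M_2 = 6(S'(3) - Δ_1) = 18.
Solving the tridiagonal system: M_0 = 41/2, M_1 = -17, M_2 = 35/2.
On [1, 2], S(x) = -2 + 0·(x - 1) + 41/4·(x - 1)² - 25/4·(x - 1)³.
With (x - 1) = 3/4: S(7/4) = 289/256.

1.1289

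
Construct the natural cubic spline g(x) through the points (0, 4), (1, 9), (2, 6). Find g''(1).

-12

Let m_i = g''(x_i). Step sizes h_i = 1, 1; slopes of the chords Δ_i = (y_(i+1) - y_i)/h_i = 5, -3.
  1·m_0 + 4·m_1 + 1·m_2 = 6(Δ_1 - Δ_0) = -48
Natural end conditions: m_0 = m_2 = 0.
Solving the tridiagonal system: m_0 = 0, m_1 = -12, m_2 = 0.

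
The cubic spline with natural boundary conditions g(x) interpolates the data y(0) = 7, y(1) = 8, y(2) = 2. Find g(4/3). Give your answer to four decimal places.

Write m_i for g''(x_i). With h_i = 1, 1 and divided differences Δ_i = 1, -6, the continuity of g' gives the tridiagonal system
  1·m_0 + 4·m_1 + 1·m_2 = 6(Δ_1 - Δ_0) = -42
Natural end conditions: m_0 = m_2 = 0.
Hence m_0 = 0, m_1 = -21/2, m_2 = 0.
On [1, 2], g(x) = 8 - 5/2·(x - 1) - 21/4·(x - 1)² + 7/4·(x - 1)³.
With (x - 1) = 1/3: g(4/3) = 359/54.

6.6481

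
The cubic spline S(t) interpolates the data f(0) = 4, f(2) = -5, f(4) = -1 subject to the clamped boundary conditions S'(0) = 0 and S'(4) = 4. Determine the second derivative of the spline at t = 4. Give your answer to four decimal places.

Let M_i = S''(x_i). Step sizes h_i = 2, 2; slopes of the chords Δ_i = (y_(i+1) - y_i)/h_i = -9/2, 2.
  2·M_0 + 8·M_1 + 2·M_2 = 6(Δ_1 - Δ_0) = 39
Clamped end conditions give two more equations: 2h_0·M_0 + h_0·M_1 = 6(Δ_0 - S'(0)) = -27 and h_1·M_1 + 2h_1·M_2 = 6(S'(4) - Δ_1) = 12.
Forward elimination and back-substitution give M_0 = -85/8, M_1 = 31/4, M_2 = -7/8.

-0.8750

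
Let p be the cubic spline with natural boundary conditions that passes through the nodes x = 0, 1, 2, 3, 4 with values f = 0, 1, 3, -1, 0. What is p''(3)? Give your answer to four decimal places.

With M_i denoting the second derivative at x_i, h_i = 1, 1, 1, 1, and Δ_i = (y_(i+1) − y_i)/h_i = 1, 2, -4, 1:
  1·M_0 + 4·M_1 + 1·M_2 = 6(Δ_1 - Δ_0) = 6
  1·M_1 + 4·M_2 + 1·M_3 = 6(Δ_2 - Δ_1) = -36
  1·M_2 + 4·M_3 + 1·M_4 = 6(Δ_3 - Δ_2) = 30
Natural end conditions: M_0 = M_4 = 0.
Solving the tridiagonal system: M_0 = 0, M_1 = 33/7, M_2 = -90/7, M_3 = 75/7, M_4 = 0.

10.7143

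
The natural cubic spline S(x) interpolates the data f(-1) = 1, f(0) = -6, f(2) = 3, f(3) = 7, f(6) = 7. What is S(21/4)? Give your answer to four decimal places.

7.8606

With m_i denoting the second derivative at x_i, h_i = 1, 2, 1, 3, and Δ_i = (y_(i+1) − y_i)/h_i = -7, 9/2, 4, 0:
  1·m_0 + 6·m_1 + 2·m_2 = 6(Δ_1 - Δ_0) = 69
  2·m_1 + 6·m_2 + 1·m_3 = 6(Δ_2 - Δ_1) = -3
  1·m_2 + 8·m_3 + 3·m_4 = 6(Δ_3 - Δ_2) = -24
Natural end conditions: m_0 = m_4 = 0.
Forward elimination and back-substitution give m_0 = 0, m_1 = 3243/250, m_2 = -552/125, m_3 = -306/125, m_4 = 0.
On [3, 6], S(x) = 7 + 306/125·(x - 3) - 153/125·(x - 3)² + 17/125·(x - 3)³.
With (x - 3) = 9/4: S(21/4) = 12577/1600.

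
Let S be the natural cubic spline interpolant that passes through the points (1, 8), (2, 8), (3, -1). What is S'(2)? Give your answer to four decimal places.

Let σ_i = S''(x_i). Step sizes h_i = 1, 1; slopes of the chords Δ_i = (y_(i+1) - y_i)/h_i = 0, -9.
  1·σ_0 + 4·σ_1 + 1·σ_2 = 6(Δ_1 - Δ_0) = -54
Natural end conditions: σ_0 = σ_2 = 0.
Forward elimination and back-substitution give σ_0 = 0, σ_1 = -27/2, σ_2 = 0.
On [2, 3], S'(t) = b_1 + 2c_1·(t - 2) + 3d_1·(t - 2)² with b_1 = Δ_1 - h_1(2σ_1 + σ_2)/6 = -9/2, c_1 = σ_1/2 = -27/4, d_1 = (σ_2 - σ_1)/(6h_1) = 9/4. So S'(2) = -9/2.

-4.5000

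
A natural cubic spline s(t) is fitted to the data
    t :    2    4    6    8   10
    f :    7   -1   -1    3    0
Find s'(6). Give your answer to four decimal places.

Write M_i for s''(x_i). With h_i = 2, 2, 2, 2 and divided differences Δ_i = -4, 0, 2, -3/2, the continuity of s' gives the tridiagonal system
  2·M_0 + 8·M_1 + 2·M_2 = 6(Δ_1 - Δ_0) = 24
  2·M_1 + 8·M_2 + 2·M_3 = 6(Δ_2 - Δ_1) = 12
  2·M_2 + 8·M_3 + 2·M_4 = 6(Δ_3 - Δ_2) = -21
Natural end conditions: M_0 = M_4 = 0.
Solving: M_0 = 0, M_1 = 291/112, M_2 = 45/28, M_3 = -339/112, M_4 = 0.
On [6, 8], s'(t) = b_2 + 2c_2·(t - 6) + 3d_2·(t - 6)² with b_2 = Δ_2 - h_2(2M_2 + M_3)/6 = 31/16, c_2 = M_2/2 = 45/56, d_2 = (M_3 - M_2)/(6h_2) = -173/448. So s'(6) = 31/16.

1.9375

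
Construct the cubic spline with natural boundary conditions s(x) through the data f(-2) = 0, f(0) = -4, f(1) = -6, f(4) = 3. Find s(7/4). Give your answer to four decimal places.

Let M_i = s''(x_i). Step sizes h_i = 2, 1, 3; slopes of the chords Δ_i = (y_(i+1) - y_i)/h_i = -2, -2, 3.
  2·M_0 + 6·M_1 + 1·M_2 = 6(Δ_1 - Δ_0) = 0
  1·M_1 + 8·M_2 + 3·M_3 = 6(Δ_2 - Δ_1) = 30
Natural end conditions: M_0 = M_3 = 0.
Forward elimination and back-substitution give M_0 = 0, M_1 = -30/47, M_2 = 180/47, M_3 = 0.
On [1, 4], s(x) = -6 - 39/47·(x - 1) + 90/47·(x - 1)² - 10/47·(x - 1)³.
With (x - 1) = 3/4: s(7/4) = -8475/1504.

-5.6350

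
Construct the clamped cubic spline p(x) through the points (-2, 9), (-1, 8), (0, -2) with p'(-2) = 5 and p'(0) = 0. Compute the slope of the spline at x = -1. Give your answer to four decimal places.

-9.5000

Let M_i = p''(x_i). Step sizes h_i = 1, 1; slopes of the chords Δ_i = (y_(i+1) - y_i)/h_i = -1, -10.
  1·M_0 + 4·M_1 + 1·M_2 = 6(Δ_1 - Δ_0) = -54
Clamped end conditions give two more equations: 2h_0·M_0 + h_0·M_1 = 6(Δ_0 - p'(-2)) = -36 and h_1·M_1 + 2h_1·M_2 = 6(p'(0) - Δ_1) = 60.
Forward elimination and back-substitution give M_0 = -7, M_1 = -22, M_2 = 41.
On [-1, 0], p'(x) = b_1 + 2c_1·(x + 1) + 3d_1·(x + 1)² with b_1 = Δ_1 - h_1(2M_1 + M_2)/6 = -19/2, c_1 = M_1/2 = -11, d_1 = (M_2 - M_1)/(6h_1) = 21/2. So p'(-1) = -19/2.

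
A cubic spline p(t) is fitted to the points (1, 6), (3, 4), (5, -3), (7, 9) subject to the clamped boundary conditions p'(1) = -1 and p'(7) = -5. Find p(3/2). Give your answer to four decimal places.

5.7969

Write m_i for p''(x_i). With h_i = 2, 2, 2 and divided differences Δ_i = -1, -7/2, 6, the continuity of p' gives the tridiagonal system
  2·m_0 + 8·m_1 + 2·m_2 = 6(Δ_1 - Δ_0) = -15
  2·m_1 + 8·m_2 + 2·m_3 = 6(Δ_2 - Δ_1) = 57
Clamped end conditions give two more equations: 2h_0·m_0 + h_0·m_1 = 6(Δ_0 - p'(1)) = 0 and h_2·m_2 + 2h_2·m_3 = 6(p'(7) - Δ_2) = -66.
Solving the tridiagonal system: m_0 = 19/6, m_1 = -19/3, m_2 = 44/3, m_3 = -143/6.
On [1, 3], p(t) = 6 - 1·(t - 1) + 19/12·(t - 1)² - 19/24·(t - 1)³.
With (t - 1) = 1/2: p(3/2) = 371/64.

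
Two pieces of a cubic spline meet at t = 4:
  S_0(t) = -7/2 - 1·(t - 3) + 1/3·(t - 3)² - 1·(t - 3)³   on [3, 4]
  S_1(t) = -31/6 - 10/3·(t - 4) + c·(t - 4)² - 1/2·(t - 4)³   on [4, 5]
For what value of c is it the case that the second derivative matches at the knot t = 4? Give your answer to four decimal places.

-2.6667

S_0''(t) = 2/3 - 6·(t - 3), so S_0''(4) = -16/3. On the right, S_1''(4) = 2c, so c = -8/3.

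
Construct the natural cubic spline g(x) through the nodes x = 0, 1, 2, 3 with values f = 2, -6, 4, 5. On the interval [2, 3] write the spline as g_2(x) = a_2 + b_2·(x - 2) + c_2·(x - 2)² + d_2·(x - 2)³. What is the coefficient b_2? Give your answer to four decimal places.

8.2000

Let m_i = g''(x_i). Step sizes h_i = 1, 1, 1; slopes of the chords Δ_i = (y_(i+1) - y_i)/h_i = -8, 10, 1.
  1·m_0 + 4·m_1 + 1·m_2 = 6(Δ_1 - Δ_0) = 108
  1·m_1 + 4·m_2 + 1·m_3 = 6(Δ_2 - Δ_1) = -54
Natural end conditions: m_0 = m_3 = 0.
Hence m_0 = 0, m_1 = 162/5, m_2 = -108/5, m_3 = 0.
On [2, 3], with g_2(x) = a_2 + b_2·(x - 2) + c_2·(x - 2)² + d_2·(x - 2)³: c_2 = m_2/2 = -54/5, d_2 = (m_3 - m_2)/(6h_2) = 18/5, b_2 = Δ_2 - h_2(2m_2 + m_3)/6 = 41/5.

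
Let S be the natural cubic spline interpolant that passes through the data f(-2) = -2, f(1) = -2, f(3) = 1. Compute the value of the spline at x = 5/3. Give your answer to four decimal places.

-1.2222

With σ_i denoting the second derivative at x_i, h_i = 3, 2, and Δ_i = (y_(i+1) − y_i)/h_i = 0, 3/2:
  3·σ_0 + 10·σ_1 + 2·σ_2 = 6(Δ_1 - Δ_0) = 9
Natural end conditions: σ_0 = σ_2 = 0.
Hence σ_0 = 0, σ_1 = 9/10, σ_2 = 0.
On [1, 3], S(x) = -2 + 9/10·(x - 1) + 9/20·(x - 1)² - 3/40·(x - 1)³.
With (x - 1) = 2/3: S(5/3) = -11/9.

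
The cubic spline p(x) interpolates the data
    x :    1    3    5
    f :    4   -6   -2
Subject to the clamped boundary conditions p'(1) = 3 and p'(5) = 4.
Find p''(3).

10

Put M_i = p'' at the i-th knot. Here h = (2, 2) and Δ = (-5, 2), so the interior equations h_(i-1)·M_(i-1) + 2(h_(i-1)+h_i)·M_i + h_i·M_(i+1) = 6(Δ_i − Δ_(i-1)) read
  2·M_0 + 8·M_1 + 2·M_2 = 6(Δ_1 - Δ_0) = 42
Clamped end conditions give two more equations: 2h_0·M_0 + h_0·M_1 = 6(Δ_0 - p'(1)) = -48 and h_1·M_1 + 2h_1·M_2 = 6(p'(5) - Δ_1) = 12.
Solving: M_0 = -17, M_1 = 10, M_2 = -2.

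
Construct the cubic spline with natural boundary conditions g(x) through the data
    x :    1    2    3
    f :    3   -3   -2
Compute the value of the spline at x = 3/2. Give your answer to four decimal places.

Write m_i for g''(x_i). With h_i = 1, 1 and divided differences Δ_i = -6, 1, the continuity of g' gives the tridiagonal system
  1·m_0 + 4·m_1 + 1·m_2 = 6(Δ_1 - Δ_0) = 42
Natural end conditions: m_0 = m_2 = 0.
Forward elimination and back-substitution give m_0 = 0, m_1 = 21/2, m_2 = 0.
On [1, 2], g(x) = 3 - 31/4·(x - 1) + 0·(x - 1)² + 7/4·(x - 1)³.
With (x - 1) = 1/2: g(3/2) = -21/32.

-0.6563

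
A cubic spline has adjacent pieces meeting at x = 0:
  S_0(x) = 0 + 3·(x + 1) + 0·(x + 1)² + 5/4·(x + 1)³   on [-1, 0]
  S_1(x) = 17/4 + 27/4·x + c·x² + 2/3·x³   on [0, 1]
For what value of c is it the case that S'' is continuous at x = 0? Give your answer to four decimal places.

3.7500

S_0''(x) = 0 + 15/2·(x + 1), so S_0''(0) = 15/2. On the right, S_1''(0) = 2c, so c = 15/4.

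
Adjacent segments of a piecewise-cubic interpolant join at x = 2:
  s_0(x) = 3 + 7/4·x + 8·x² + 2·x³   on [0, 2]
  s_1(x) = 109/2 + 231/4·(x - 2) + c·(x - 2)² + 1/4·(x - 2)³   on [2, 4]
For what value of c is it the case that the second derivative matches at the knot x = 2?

20

s_0''(x) = 16 + 12·x, so s_0''(2) = 40. On the right, s_1''(2) = 2c, so c = 20.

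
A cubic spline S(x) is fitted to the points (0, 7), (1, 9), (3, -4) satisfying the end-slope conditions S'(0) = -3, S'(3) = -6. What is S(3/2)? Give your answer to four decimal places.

Let σ_i = S''(x_i). Step sizes h_i = 1, 2; slopes of the chords Δ_i = (y_(i+1) - y_i)/h_i = 2, -13/2.
  1·σ_0 + 6·σ_1 + 2·σ_2 = 6(Δ_1 - Δ_0) = -51
Clamped end conditions give two more equations: 2h_0·σ_0 + h_0·σ_1 = 6(Δ_0 - S'(0)) = 30 and h_1·σ_1 + 2h_1·σ_2 = 6(S'(3) - Δ_1) = 3.
Forward elimination and back-substitution give σ_0 = 45/2, σ_1 = -15, σ_2 = 33/4.
On [1, 3], S(x) = 9 + 3/4·(x - 1) - 15/2·(x - 1)² + 31/16·(x - 1)³.
With (x - 1) = 1/2: S(3/2) = 991/128.

7.7422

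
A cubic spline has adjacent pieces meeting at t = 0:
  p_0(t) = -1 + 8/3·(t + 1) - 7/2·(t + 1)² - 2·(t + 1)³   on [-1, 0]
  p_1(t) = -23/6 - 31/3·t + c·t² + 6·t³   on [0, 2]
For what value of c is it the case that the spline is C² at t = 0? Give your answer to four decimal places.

p_0''(t) = -7 - 12·(t + 1), so p_0''(0) = -19. On the right, p_1''(0) = 2c, so c = -19/2.

-9.5000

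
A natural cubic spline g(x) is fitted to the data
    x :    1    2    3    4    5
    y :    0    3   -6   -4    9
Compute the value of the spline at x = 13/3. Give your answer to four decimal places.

-0.3876

Write m_i for g''(x_i). With h_i = 1, 1, 1, 1 and divided differences Δ_i = 3, -9, 2, 13, the continuity of g' gives the tridiagonal system
  1·m_0 + 4·m_1 + 1·m_2 = 6(Δ_1 - Δ_0) = -72
  1·m_1 + 4·m_2 + 1·m_3 = 6(Δ_2 - Δ_1) = 66
  1·m_2 + 4·m_3 + 1·m_4 = 6(Δ_3 - Δ_2) = 66
Natural end conditions: m_0 = m_4 = 0.
Solving the tridiagonal system: m_0 = 0, m_1 = -639/28, m_2 = 135/7, m_3 = 327/28, m_4 = 0.
On [4, 5], g(x) = -4 + 255/28·(x - 4) + 327/56·(x - 4)² - 109/56·(x - 4)³.
With (x - 4) = 1/3: g(13/3) = -293/756.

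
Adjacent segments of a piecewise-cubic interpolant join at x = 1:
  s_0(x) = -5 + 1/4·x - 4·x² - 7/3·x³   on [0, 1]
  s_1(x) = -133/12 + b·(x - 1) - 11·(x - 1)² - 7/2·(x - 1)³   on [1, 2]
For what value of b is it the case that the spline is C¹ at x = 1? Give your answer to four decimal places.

s_0'(x) = 1/4 - 8·x - 7·x², so s_0'(1) = -59/4. On the right, s_1'(1) = b, so b = -59/4.

-14.7500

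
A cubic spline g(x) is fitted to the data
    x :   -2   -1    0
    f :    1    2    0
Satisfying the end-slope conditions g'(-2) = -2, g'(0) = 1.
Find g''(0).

Write σ_i for g''(x_i). With h_i = 1, 1 and divided differences Δ_i = 1, -2, the continuity of g' gives the tridiagonal system
  1·σ_0 + 4·σ_1 + 1·σ_2 = 6(Δ_1 - Δ_0) = -18
Clamped end conditions give two more equations: 2h_0·σ_0 + h_0·σ_1 = 6(Δ_0 - g'(-2)) = 18 and h_1·σ_1 + 2h_1·σ_2 = 6(g'(0) - Δ_1) = 18.
Forward elimination and back-substitution give σ_0 = 15, σ_1 = -12, σ_2 = 15.

15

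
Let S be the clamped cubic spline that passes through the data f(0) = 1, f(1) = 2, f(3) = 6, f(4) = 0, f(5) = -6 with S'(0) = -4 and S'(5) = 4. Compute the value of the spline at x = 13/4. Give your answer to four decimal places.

With M_i denoting the second derivative at x_i, h_i = 1, 2, 1, 1, and Δ_i = (y_(i+1) − y_i)/h_i = 1, 2, -6, -6:
  1·M_0 + 6·M_1 + 2·M_2 = 6(Δ_1 - Δ_0) = 6
  2·M_1 + 6·M_2 + 1·M_3 = 6(Δ_2 - Δ_1) = -48
  1·M_2 + 4·M_3 + 1·M_4 = 6(Δ_3 - Δ_2) = 0
Clamped end conditions give two more equations: 2h_0·M_0 + h_0·M_1 = 6(Δ_0 - S'(0)) = 30 and h_3·M_3 + 2h_3·M_4 = 6(S'(5) - Δ_3) = 60.
Solving: M_0 = 29/2, M_1 = 1, M_2 = -29/4, M_3 = -13/2, M_4 = 133/4.
On [3, 4], S(x) = 6 - 5/2·(x - 3) - 29/8·(x - 3)² + 1/8·(x - 3)³.
With (x - 3) = 1/4: S(13/4) = 2637/512.

5.1504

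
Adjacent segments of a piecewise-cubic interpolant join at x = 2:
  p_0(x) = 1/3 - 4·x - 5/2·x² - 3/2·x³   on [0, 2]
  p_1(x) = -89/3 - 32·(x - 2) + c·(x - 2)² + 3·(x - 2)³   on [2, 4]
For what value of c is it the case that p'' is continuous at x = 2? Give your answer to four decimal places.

p_0''(x) = -5 - 9·x, so p_0''(2) = -23. On the right, p_1''(2) = 2c, so c = -23/2.

-11.5000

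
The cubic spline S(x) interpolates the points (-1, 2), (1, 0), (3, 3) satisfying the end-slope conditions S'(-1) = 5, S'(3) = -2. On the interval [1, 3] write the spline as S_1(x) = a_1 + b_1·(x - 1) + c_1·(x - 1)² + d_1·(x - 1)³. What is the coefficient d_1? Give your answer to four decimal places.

-1.3438

Let σ_i = S''(x_i). Step sizes h_i = 2, 2; slopes of the chords Δ_i = (y_(i+1) - y_i)/h_i = -1, 3/2.
  2·σ_0 + 8·σ_1 + 2·σ_2 = 6(Δ_1 - Δ_0) = 15
Clamped end conditions give two more equations: 2h_0·σ_0 + h_0·σ_1 = 6(Δ_0 - S'(-1)) = -36 and h_1·σ_1 + 2h_1·σ_2 = 6(S'(3) - Δ_1) = -21.
Hence σ_0 = -101/8, σ_1 = 29/4, σ_2 = -71/8.
On [1, 3], with S_1(x) = a_1 + b_1·(x - 1) + c_1·(x - 1)² + d_1·(x - 1)³: c_1 = σ_1/2 = 29/8, d_1 = (σ_2 - σ_1)/(6h_1) = -43/32, b_1 = Δ_1 - h_1(2σ_1 + σ_2)/6 = -3/8.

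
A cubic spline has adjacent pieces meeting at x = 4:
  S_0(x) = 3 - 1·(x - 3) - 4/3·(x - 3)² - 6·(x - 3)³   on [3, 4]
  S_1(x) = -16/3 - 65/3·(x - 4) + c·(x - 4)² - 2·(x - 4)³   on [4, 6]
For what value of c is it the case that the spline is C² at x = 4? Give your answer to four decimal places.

-19.3333

S_0''(x) = -8/3 - 36·(x - 3), so S_0''(4) = -116/3. On the right, S_1''(4) = 2c, so c = -58/3.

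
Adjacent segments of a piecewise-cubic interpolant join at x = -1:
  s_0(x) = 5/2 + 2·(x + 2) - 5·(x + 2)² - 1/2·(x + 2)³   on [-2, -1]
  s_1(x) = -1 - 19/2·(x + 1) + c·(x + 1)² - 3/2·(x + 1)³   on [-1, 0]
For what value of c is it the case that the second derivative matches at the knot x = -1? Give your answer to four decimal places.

s_0''(x) = -10 - 3·(x + 2), so s_0''(-1) = -13. On the right, s_1''(-1) = 2c, so c = -13/2.

-6.5000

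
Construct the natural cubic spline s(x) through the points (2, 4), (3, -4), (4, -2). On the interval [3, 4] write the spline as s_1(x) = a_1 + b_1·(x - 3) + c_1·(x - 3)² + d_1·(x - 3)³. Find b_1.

-3

Put m_i = s'' at the i-th knot. Here h = (1, 1) and Δ = (-8, 2), so the interior equations h_(i-1)·m_(i-1) + 2(h_(i-1)+h_i)·m_i + h_i·m_(i+1) = 6(Δ_i − Δ_(i-1)) read
  1·m_0 + 4·m_1 + 1·m_2 = 6(Δ_1 - Δ_0) = 60
Natural end conditions: m_0 = m_2 = 0.
Solving: m_0 = 0, m_1 = 15, m_2 = 0.
On [3, 4], with s_1(x) = a_1 + b_1·(x - 3) + c_1·(x - 3)² + d_1·(x - 3)³: c_1 = m_1/2 = 15/2, d_1 = (m_2 - m_1)/(6h_1) = -5/2, b_1 = Δ_1 - h_1(2m_1 + m_2)/6 = -3.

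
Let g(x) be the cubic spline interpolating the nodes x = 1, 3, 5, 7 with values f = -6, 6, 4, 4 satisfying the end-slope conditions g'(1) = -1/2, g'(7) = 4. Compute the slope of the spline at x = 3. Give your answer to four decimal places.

4.6000

Put M_i = g'' at the i-th knot. Here h = (2, 2, 2) and Δ = (6, -1, 0), so the interior equations h_(i-1)·M_(i-1) + 2(h_(i-1)+h_i)·M_i + h_i·M_(i+1) = 6(Δ_i − Δ_(i-1)) read
  2·M_0 + 8·M_1 + 2·M_2 = 6(Δ_1 - Δ_0) = -42
  2·M_1 + 8·M_2 + 2·M_3 = 6(Δ_2 - Δ_1) = 6
Clamped end conditions give two more equations: 2h_0·M_0 + h_0·M_1 = 6(Δ_0 - g'(1)) = 39 and h_2·M_2 + 2h_2·M_3 = 6(g'(7) - Δ_2) = 24.
Hence M_0 = 72/5, M_1 = -93/10, M_2 = 9/5, M_3 = 51/10.
On [3, 5], g'(x) = b_1 + 2c_1·(x - 3) + 3d_1·(x - 3)² with b_1 = Δ_1 - h_1(2M_1 + M_2)/6 = 23/5, c_1 = M_1/2 = -93/20, d_1 = (M_2 - M_1)/(6h_1) = 37/40. So g'(3) = 23/5.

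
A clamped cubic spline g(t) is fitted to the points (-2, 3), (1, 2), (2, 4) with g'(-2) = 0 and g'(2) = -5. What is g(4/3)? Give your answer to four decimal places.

3.4815

Put M_i = g'' at the i-th knot. Here h = (3, 1) and Δ = (-1/3, 2), so the interior equations h_(i-1)·M_(i-1) + 2(h_(i-1)+h_i)·M_i + h_i·M_(i+1) = 6(Δ_i − Δ_(i-1)) read
  3·M_0 + 8·M_1 + 1·M_2 = 6(Δ_1 - Δ_0) = 14
Clamped end conditions give two more equations: 2h_0·M_0 + h_0·M_1 = 6(Δ_0 - g'(-2)) = -2 and h_1·M_1 + 2h_1·M_2 = 6(g'(2) - Δ_1) = -42.
Forward elimination and back-substitution give M_0 = -10/3, M_1 = 6, M_2 = -24.
On [1, 2], g(t) = 2 + 4·(t - 1) + 3·(t - 1)² - 5·(t - 1)³.
With (t - 1) = 1/3: g(4/3) = 94/27.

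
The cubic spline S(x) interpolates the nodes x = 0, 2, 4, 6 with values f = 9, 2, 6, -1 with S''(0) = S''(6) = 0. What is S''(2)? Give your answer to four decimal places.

Put M_i = S'' at the i-th knot. Here h = (2, 2, 2) and Δ = (-7/2, 2, -7/2), so the interior equations h_(i-1)·M_(i-1) + 2(h_(i-1)+h_i)·M_i + h_i·M_(i+1) = 6(Δ_i − Δ_(i-1)) read
  2·M_0 + 8·M_1 + 2·M_2 = 6(Δ_1 - Δ_0) = 33
  2·M_1 + 8·M_2 + 2·M_3 = 6(Δ_2 - Δ_1) = -33
Natural end conditions: M_0 = M_3 = 0.
Solving: M_0 = 0, M_1 = 11/2, M_2 = -11/2, M_3 = 0.

5.5000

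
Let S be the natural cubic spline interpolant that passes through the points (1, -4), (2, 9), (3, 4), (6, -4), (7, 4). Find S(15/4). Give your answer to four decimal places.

Put m_i = S'' at the i-th knot. Here h = (1, 1, 3, 1) and Δ = (13, -5, -8/3, 8), so the interior equations h_(i-1)·m_(i-1) + 2(h_(i-1)+h_i)·m_i + h_i·m_(i+1) = 6(Δ_i − Δ_(i-1)) read
  1·m_0 + 4·m_1 + 1·m_2 = 6(Δ_1 - Δ_0) = -108
  1·m_1 + 8·m_2 + 3·m_3 = 6(Δ_2 - Δ_1) = 14
  3·m_2 + 8·m_3 + 1·m_4 = 6(Δ_3 - Δ_2) = 64
Natural end conditions: m_0 = m_4 = 0.
Solving: m_0 = 0, m_1 = -1465/53, m_2 = 136/53, m_3 = 373/53, m_4 = 0.
On [3, 6], S(x) = 4 - 2783/318·(x - 3) + 68/53·(x - 3)² + 79/318·(x - 3)³.
With (x - 3) = 3/4: S(15/4) = -11785/6784.

-1.7372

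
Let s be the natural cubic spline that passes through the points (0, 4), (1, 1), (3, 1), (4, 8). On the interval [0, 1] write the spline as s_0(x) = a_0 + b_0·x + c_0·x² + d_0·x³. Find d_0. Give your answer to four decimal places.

0.1250

Let M_i = s''(x_i). Step sizes h_i = 1, 2, 1; slopes of the chords Δ_i = (y_(i+1) - y_i)/h_i = -3, 0, 7.
  1·M_0 + 6·M_1 + 2·M_2 = 6(Δ_1 - Δ_0) = 18
  2·M_1 + 6·M_2 + 1·M_3 = 6(Δ_2 - Δ_1) = 42
Natural end conditions: M_0 = M_3 = 0.
Hence M_0 = 0, M_1 = 3/4, M_2 = 27/4, M_3 = 0.
On [0, 1], with s_0(x) = a_0 + b_0·x + c_0·x² + d_0·x³: c_0 = M_0/2 = 0, d_0 = (M_1 - M_0)/(6h_0) = 1/8, b_0 = Δ_0 - h_0(2M_0 + M_1)/6 = -25/8.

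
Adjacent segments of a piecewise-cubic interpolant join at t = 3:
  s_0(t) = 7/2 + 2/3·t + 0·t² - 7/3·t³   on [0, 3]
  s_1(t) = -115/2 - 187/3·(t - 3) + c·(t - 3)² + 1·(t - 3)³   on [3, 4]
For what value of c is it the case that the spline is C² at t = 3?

s_0''(t) = 0 - 14·t, so s_0''(3) = -42. On the right, s_1''(3) = 2c, so c = -21.

-21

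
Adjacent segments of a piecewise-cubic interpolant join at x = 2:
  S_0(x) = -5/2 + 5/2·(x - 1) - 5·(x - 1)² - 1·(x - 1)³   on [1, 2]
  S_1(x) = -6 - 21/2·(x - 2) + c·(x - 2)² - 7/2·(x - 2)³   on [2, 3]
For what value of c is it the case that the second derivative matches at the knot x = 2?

S_0''(x) = -10 - 6·(x - 1), so S_0''(2) = -16. On the right, S_1''(2) = 2c, so c = -8.

-8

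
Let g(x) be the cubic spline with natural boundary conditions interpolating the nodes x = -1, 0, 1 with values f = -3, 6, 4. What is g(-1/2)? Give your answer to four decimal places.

2.5313

Write M_i for g''(x_i). With h_i = 1, 1 and divided differences Δ_i = 9, -2, the continuity of g' gives the tridiagonal system
  1·M_0 + 4·M_1 + 1·M_2 = 6(Δ_1 - Δ_0) = -66
Natural end conditions: M_0 = M_2 = 0.
Solving: M_0 = 0, M_1 = -33/2, M_2 = 0.
On [-1, 0], g(x) = -3 + 47/4·(x + 1) + 0·(x + 1)² - 11/4·(x + 1)³.
With (x + 1) = 1/2: g(-1/2) = 81/32.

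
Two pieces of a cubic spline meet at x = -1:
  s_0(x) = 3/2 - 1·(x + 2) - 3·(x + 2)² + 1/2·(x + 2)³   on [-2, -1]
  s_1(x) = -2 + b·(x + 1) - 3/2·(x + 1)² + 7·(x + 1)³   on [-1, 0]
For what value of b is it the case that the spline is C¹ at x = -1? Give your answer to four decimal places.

s_0'(x) = -1 - 6·(x + 2) + 3/2·(x + 2)², so s_0'(-1) = -11/2. On the right, s_1'(-1) = b, so b = -11/2.

-5.5000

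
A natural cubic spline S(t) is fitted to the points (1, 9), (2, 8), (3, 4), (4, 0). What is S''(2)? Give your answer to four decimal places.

Write M_i for S''(x_i). With h_i = 1, 1, 1 and divided differences Δ_i = -1, -4, -4, the continuity of S' gives the tridiagonal system
  1·M_0 + 4·M_1 + 1·M_2 = 6(Δ_1 - Δ_0) = -18
  1·M_1 + 4·M_2 + 1·M_3 = 6(Δ_2 - Δ_1) = 0
Natural end conditions: M_0 = M_3 = 0.
Hence M_0 = 0, M_1 = -24/5, M_2 = 6/5, M_3 = 0.

-4.8000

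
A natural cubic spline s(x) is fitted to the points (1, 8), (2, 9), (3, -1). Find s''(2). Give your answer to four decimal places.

-16.5000

Put σ_i = s'' at the i-th knot. Here h = (1, 1) and Δ = (1, -10), so the interior equations h_(i-1)·σ_(i-1) + 2(h_(i-1)+h_i)·σ_i + h_i·σ_(i+1) = 6(Δ_i − Δ_(i-1)) read
  1·σ_0 + 4·σ_1 + 1·σ_2 = 6(Δ_1 - Δ_0) = -66
Natural end conditions: σ_0 = σ_2 = 0.
Forward elimination and back-substitution give σ_0 = 0, σ_1 = -33/2, σ_2 = 0.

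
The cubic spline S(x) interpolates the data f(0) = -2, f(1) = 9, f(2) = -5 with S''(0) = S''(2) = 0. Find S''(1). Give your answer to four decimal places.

-37.5000

With σ_i denoting the second derivative at x_i, h_i = 1, 1, and Δ_i = (y_(i+1) − y_i)/h_i = 11, -14:
  1·σ_0 + 4·σ_1 + 1·σ_2 = 6(Δ_1 - Δ_0) = -150
Natural end conditions: σ_0 = σ_2 = 0.
Solving: σ_0 = 0, σ_1 = -75/2, σ_2 = 0.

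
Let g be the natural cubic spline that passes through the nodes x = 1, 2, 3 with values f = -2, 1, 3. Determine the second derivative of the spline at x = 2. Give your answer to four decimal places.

Let M_i = g''(x_i). Step sizes h_i = 1, 1; slopes of the chords Δ_i = (y_(i+1) - y_i)/h_i = 3, 2.
  1·M_0 + 4·M_1 + 1·M_2 = 6(Δ_1 - Δ_0) = -6
Natural end conditions: M_0 = M_2 = 0.
Forward elimination and back-substitution give M_0 = 0, M_1 = -3/2, M_2 = 0.

-1.5000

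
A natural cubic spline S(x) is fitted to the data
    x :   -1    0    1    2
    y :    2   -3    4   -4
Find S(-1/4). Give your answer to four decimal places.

Let m_i = S''(x_i). Step sizes h_i = 1, 1, 1; slopes of the chords Δ_i = (y_(i+1) - y_i)/h_i = -5, 7, -8.
  1·m_0 + 4·m_1 + 1·m_2 = 6(Δ_1 - Δ_0) = 72
  1·m_1 + 4·m_2 + 1·m_3 = 6(Δ_2 - Δ_1) = -90
Natural end conditions: m_0 = m_3 = 0.
Solving the tridiagonal system: m_0 = 0, m_1 = 126/5, m_2 = -144/5, m_3 = 0.
On [-1, 0], S(x) = 2 - 46/5·(x + 1) + 0·(x + 1)² + 21/5·(x + 1)³.
With (x + 1) = 3/4: S(-1/4) = -1001/320.

-3.1281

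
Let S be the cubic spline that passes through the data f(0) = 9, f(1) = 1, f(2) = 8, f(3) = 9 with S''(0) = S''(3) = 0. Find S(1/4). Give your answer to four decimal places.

5.9688

Let m_i = S''(x_i). Step sizes h_i = 1, 1, 1; slopes of the chords Δ_i = (y_(i+1) - y_i)/h_i = -8, 7, 1.
  1·m_0 + 4·m_1 + 1·m_2 = 6(Δ_1 - Δ_0) = 90
  1·m_1 + 4·m_2 + 1·m_3 = 6(Δ_2 - Δ_1) = -36
Natural end conditions: m_0 = m_3 = 0.
Hence m_0 = 0, m_1 = 132/5, m_2 = -78/5, m_3 = 0.
On [0, 1], S(x) = 9 - 62/5·x + 0·x² + 22/5·x³.
With x = 1/4: S(1/4) = 191/32.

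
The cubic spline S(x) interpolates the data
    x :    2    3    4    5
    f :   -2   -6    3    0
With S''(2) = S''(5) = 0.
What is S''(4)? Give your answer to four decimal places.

Put M_i = S'' at the i-th knot. Here h = (1, 1, 1) and Δ = (-4, 9, -3), so the interior equations h_(i-1)·M_(i-1) + 2(h_(i-1)+h_i)·M_i + h_i·M_(i+1) = 6(Δ_i − Δ_(i-1)) read
  1·M_0 + 4·M_1 + 1·M_2 = 6(Δ_1 - Δ_0) = 78
  1·M_1 + 4·M_2 + 1·M_3 = 6(Δ_2 - Δ_1) = -72
Natural end conditions: M_0 = M_3 = 0.
Solving the tridiagonal system: M_0 = 0, M_1 = 128/5, M_2 = -122/5, M_3 = 0.

-24.4000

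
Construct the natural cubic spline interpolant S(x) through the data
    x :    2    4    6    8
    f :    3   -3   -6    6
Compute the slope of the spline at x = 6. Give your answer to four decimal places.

With M_i denoting the second derivative at x_i, h_i = 2, 2, 2, and Δ_i = (y_(i+1) − y_i)/h_i = -3, -3/2, 6:
  2·M_0 + 8·M_1 + 2·M_2 = 6(Δ_1 - Δ_0) = 9
  2·M_1 + 8·M_2 + 2·M_3 = 6(Δ_2 - Δ_1) = 45
Natural end conditions: M_0 = M_3 = 0.
Solving: M_0 = 0, M_1 = -3/10, M_2 = 57/10, M_3 = 0.
On [6, 8], S'(x) = b_2 + 2c_2·(x - 6) + 3d_2·(x - 6)² with b_2 = Δ_2 - h_2(2M_2 + M_3)/6 = 11/5, c_2 = M_2/2 = 57/20, d_2 = (M_3 - M_2)/(6h_2) = -19/40. So S'(6) = 11/5.

2.2000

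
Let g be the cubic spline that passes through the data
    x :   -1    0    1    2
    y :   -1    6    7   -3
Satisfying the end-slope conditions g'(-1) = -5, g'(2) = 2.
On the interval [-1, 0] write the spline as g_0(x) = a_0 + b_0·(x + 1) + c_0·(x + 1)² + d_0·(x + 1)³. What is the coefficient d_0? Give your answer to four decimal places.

-9.3333

Write m_i for g''(x_i). With h_i = 1, 1, 1 and divided differences Δ_i = 7, 1, -10, the continuity of g' gives the tridiagonal system
  1·m_0 + 4·m_1 + 1·m_2 = 6(Δ_1 - Δ_0) = -36
  1·m_1 + 4·m_2 + 1·m_3 = 6(Δ_2 - Δ_1) = -66
Clamped end conditions give two more equations: 2h_0·m_0 + h_0·m_1 = 6(Δ_0 - g'(-1)) = 72 and h_2·m_2 + 2h_2·m_3 = 6(g'(2) - Δ_2) = 72.
Solving the tridiagonal system: m_0 = 128/3, m_1 = -40/3, m_2 = -76/3, m_3 = 146/3.
On [-1, 0], with g_0(x) = a_0 + b_0·(x + 1) + c_0·(x + 1)² + d_0·(x + 1)³: c_0 = m_0/2 = 64/3, d_0 = (m_1 - m_0)/(6h_0) = -28/3, b_0 = Δ_0 - h_0(2m_0 + m_1)/6 = -5.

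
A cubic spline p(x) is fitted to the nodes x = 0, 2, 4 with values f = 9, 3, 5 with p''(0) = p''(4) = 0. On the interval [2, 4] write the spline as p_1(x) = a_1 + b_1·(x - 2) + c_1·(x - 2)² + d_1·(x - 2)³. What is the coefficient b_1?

Write M_i for p''(x_i). With h_i = 2, 2 and divided differences Δ_i = -3, 1, the continuity of p' gives the tridiagonal system
  2·M_0 + 8·M_1 + 2·M_2 = 6(Δ_1 - Δ_0) = 24
Natural end conditions: M_0 = M_2 = 0.
Hence M_0 = 0, M_1 = 3, M_2 = 0.
On [2, 4], with p_1(x) = a_1 + b_1·(x - 2) + c_1·(x - 2)² + d_1·(x - 2)³: c_1 = M_1/2 = 3/2, d_1 = (M_2 - M_1)/(6h_1) = -1/4, b_1 = Δ_1 - h_1(2M_1 + M_2)/6 = -1.

-1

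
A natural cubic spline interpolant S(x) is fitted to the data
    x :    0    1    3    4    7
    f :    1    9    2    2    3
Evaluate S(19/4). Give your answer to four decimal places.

Put m_i = S'' at the i-th knot. Here h = (1, 2, 1, 3) and Δ = (8, -7/2, 0, 1/3), so the interior equations h_(i-1)·m_(i-1) + 2(h_(i-1)+h_i)·m_i + h_i·m_(i+1) = 6(Δ_i − Δ_(i-1)) read
  1·m_0 + 6·m_1 + 2·m_2 = 6(Δ_1 - Δ_0) = -69
  2·m_1 + 6·m_2 + 1·m_3 = 6(Δ_2 - Δ_1) = 21
  1·m_2 + 8·m_3 + 3·m_4 = 6(Δ_3 - Δ_2) = 2
Natural end conditions: m_0 = m_4 = 0.
Forward elimination and back-substitution give m_0 = 0, m_1 = -143/10, m_2 = 42/5, m_3 = -4/5, m_4 = 0.
On [4, 7], S(x) = 2 + 17/15·(x - 4) - 2/5·(x - 4)² + 2/45·(x - 4)³.
With (x - 4) = 3/4: S(19/4) = 423/160.

2.6438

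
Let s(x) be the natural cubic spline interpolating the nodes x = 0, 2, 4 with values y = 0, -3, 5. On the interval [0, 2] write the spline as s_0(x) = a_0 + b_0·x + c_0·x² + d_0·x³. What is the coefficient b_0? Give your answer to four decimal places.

-2.8750

Put M_i = s'' at the i-th knot. Here h = (2, 2) and Δ = (-3/2, 4), so the interior equations h_(i-1)·M_(i-1) + 2(h_(i-1)+h_i)·M_i + h_i·M_(i+1) = 6(Δ_i − Δ_(i-1)) read
  2·M_0 + 8·M_1 + 2·M_2 = 6(Δ_1 - Δ_0) = 33
Natural end conditions: M_0 = M_2 = 0.
Hence M_0 = 0, M_1 = 33/8, M_2 = 0.
On [0, 2], with s_0(x) = a_0 + b_0·x + c_0·x² + d_0·x³: c_0 = M_0/2 = 0, d_0 = (M_1 - M_0)/(6h_0) = 11/32, b_0 = Δ_0 - h_0(2M_0 + M_1)/6 = -23/8.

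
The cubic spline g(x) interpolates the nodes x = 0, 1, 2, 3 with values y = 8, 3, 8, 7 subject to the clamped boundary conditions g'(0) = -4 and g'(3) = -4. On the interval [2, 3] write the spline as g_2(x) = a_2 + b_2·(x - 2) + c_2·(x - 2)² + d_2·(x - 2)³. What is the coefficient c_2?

-7

With m_i denoting the second derivative at x_i, h_i = 1, 1, 1, and Δ_i = (y_(i+1) − y_i)/h_i = -5, 5, -1:
  1·m_0 + 4·m_1 + 1·m_2 = 6(Δ_1 - Δ_0) = 60
  1·m_1 + 4·m_2 + 1·m_3 = 6(Δ_2 - Δ_1) = -36
Clamped end conditions give two more equations: 2h_0·m_0 + h_0·m_1 = 6(Δ_0 - g'(0)) = -6 and h_2·m_2 + 2h_2·m_3 = 6(g'(3) - Δ_2) = -18.
Solving the tridiagonal system: m_0 = -14, m_1 = 22, m_2 = -14, m_3 = -2.
On [2, 3], with g_2(x) = a_2 + b_2·(x - 2) + c_2·(x - 2)² + d_2·(x - 2)³: c_2 = m_2/2 = -7, d_2 = (m_3 - m_2)/(6h_2) = 2, b_2 = Δ_2 - h_2(2m_2 + m_3)/6 = 4.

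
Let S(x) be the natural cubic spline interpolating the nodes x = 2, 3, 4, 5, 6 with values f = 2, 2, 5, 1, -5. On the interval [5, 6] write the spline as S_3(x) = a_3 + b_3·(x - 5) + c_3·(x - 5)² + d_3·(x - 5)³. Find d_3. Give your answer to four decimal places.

Let σ_i = S''(x_i). Step sizes h_i = 1, 1, 1, 1; slopes of the chords Δ_i = (y_(i+1) - y_i)/h_i = 0, 3, -4, -6.
  1·σ_0 + 4·σ_1 + 1·σ_2 = 6(Δ_1 - Δ_0) = 18
  1·σ_1 + 4·σ_2 + 1·σ_3 = 6(Δ_2 - Δ_1) = -42
  1·σ_2 + 4·σ_3 + 1·σ_4 = 6(Δ_3 - Δ_2) = -12
Natural end conditions: σ_0 = σ_4 = 0.
Solving the tridiagonal system: σ_0 = 0, σ_1 = 213/28, σ_2 = -87/7, σ_3 = 3/28, σ_4 = 0.
On [5, 6], with S_3(x) = a_3 + b_3·(x - 5) + c_3·(x - 5)² + d_3·(x - 5)³: c_3 = σ_3/2 = 3/56, d_3 = (σ_4 - σ_3)/(6h_3) = -1/56, b_3 = Δ_3 - h_3(2σ_3 + σ_4)/6 = -169/28.

-0.0179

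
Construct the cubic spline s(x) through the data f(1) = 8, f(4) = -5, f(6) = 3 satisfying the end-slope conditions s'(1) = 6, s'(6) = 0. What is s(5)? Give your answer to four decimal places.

Write m_i for s''(x_i). With h_i = 3, 2 and divided differences Δ_i = -13/3, 4, the continuity of s' gives the tridiagonal system
  3·m_0 + 10·m_1 + 2·m_2 = 6(Δ_1 - Δ_0) = 50
Clamped end conditions give two more equations: 2h_0·m_0 + h_0·m_1 = 6(Δ_0 - s'(1)) = -62 and h_1·m_1 + 2h_1·m_2 = 6(s'(6) - Δ_1) = -24.
Solving: m_0 = -248/15, m_1 = 62/5, m_2 = -61/5.
On [4, 6], s(x) = -5 - 1/5·(x - 4) + 31/5·(x - 4)² - 41/20·(x - 4)³.
With (x - 4) = 1: s(5) = -21/20.

-1.0500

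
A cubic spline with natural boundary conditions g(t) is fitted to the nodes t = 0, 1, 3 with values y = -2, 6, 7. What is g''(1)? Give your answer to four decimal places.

With M_i denoting the second derivative at x_i, h_i = 1, 2, and Δ_i = (y_(i+1) − y_i)/h_i = 8, 1/2:
  1·M_0 + 6·M_1 + 2·M_2 = 6(Δ_1 - Δ_0) = -45
Natural end conditions: M_0 = M_2 = 0.
Hence M_0 = 0, M_1 = -15/2, M_2 = 0.

-7.5000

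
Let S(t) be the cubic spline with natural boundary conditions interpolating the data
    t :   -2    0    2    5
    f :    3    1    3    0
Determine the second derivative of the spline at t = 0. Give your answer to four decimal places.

1.8947

Put M_i = S'' at the i-th knot. Here h = (2, 2, 3) and Δ = (-1, 1, -1), so the interior equations h_(i-1)·M_(i-1) + 2(h_(i-1)+h_i)·M_i + h_i·M_(i+1) = 6(Δ_i − Δ_(i-1)) read
  2·M_0 + 8·M_1 + 2·M_2 = 6(Δ_1 - Δ_0) = 12
  2·M_1 + 10·M_2 + 3·M_3 = 6(Δ_2 - Δ_1) = -12
Natural end conditions: M_0 = M_3 = 0.
Hence M_0 = 0, M_1 = 36/19, M_2 = -30/19, M_3 = 0.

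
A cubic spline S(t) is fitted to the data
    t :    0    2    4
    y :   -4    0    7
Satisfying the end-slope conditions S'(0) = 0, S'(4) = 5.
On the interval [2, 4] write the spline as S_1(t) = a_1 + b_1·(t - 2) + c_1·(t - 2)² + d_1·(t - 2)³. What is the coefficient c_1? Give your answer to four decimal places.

Let σ_i = S''(x_i). Step sizes h_i = 2, 2; slopes of the chords Δ_i = (y_(i+1) - y_i)/h_i = 2, 7/2.
  2·σ_0 + 8·σ_1 + 2·σ_2 = 6(Δ_1 - Δ_0) = 9
Clamped end conditions give two more equations: 2h_0·σ_0 + h_0·σ_1 = 6(Δ_0 - S'(0)) = 12 and h_1·σ_1 + 2h_1·σ_2 = 6(S'(4) - Δ_1) = 9.
Solving: σ_0 = 25/8, σ_1 = -1/4, σ_2 = 19/8.
On [2, 4], with S_1(t) = a_1 + b_1·(t - 2) + c_1·(t - 2)² + d_1·(t - 2)³: c_1 = σ_1/2 = -1/8, d_1 = (σ_2 - σ_1)/(6h_1) = 7/32, b_1 = Δ_1 - h_1(2σ_1 + σ_2)/6 = 23/8.

-0.1250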